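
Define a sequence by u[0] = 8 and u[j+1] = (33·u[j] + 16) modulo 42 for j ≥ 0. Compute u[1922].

u[0] = 8, u[1] = 28, u[2] = 16, u[3] = 40, u[4] = 34, u[5] = 4, u[6] = 22, u[7] = 28.
Since u[7] = u[1] = 28, the sequence is eventually periodic: after a pre-period of length 1 it cycles with period 6.
For j ≥ 1, u[j] depends only on (j - 1) mod 6. (1922 - 1) mod 6 = 1, so u[1922] = u[2] = 16.

16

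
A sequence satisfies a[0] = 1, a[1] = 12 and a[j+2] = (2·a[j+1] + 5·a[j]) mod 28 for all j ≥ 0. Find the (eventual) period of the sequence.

24

a[0] = 1; a[1] = 12; a[2] = 1; a[3] = 6; a[4] = 17; a[5] = 8; a[6] = 17; a[7] = 18; a[8] = 9; a[9] = 24; a[10] = 9; a[11] = 26; a[12] = 13; a[13] = 16; a[14] = 13; a[15] = 22; a[16] = 25; a[17] = 20; a[18] = 25; a[19] = 10; a[20] = 5; a[21] = 4; a[22] = 5; a[23] = 2; a[24] = 1; a[25] = 12.
The sequence repeats with period 24.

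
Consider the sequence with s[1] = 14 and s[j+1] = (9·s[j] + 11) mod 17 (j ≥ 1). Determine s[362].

Computing terms: s[1] = 14; s[2] = 1; s[3] = 3; s[4] = 4; s[5] = 13; s[6] = 9; s[7] = 7; s[8] = 6; s[9] = 14.
The sequence repeats with period 8.
So s[362] = s[1 + ((362-1) mod 8)] = s[2] = 1.

1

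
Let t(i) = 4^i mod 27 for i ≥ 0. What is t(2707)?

Computing terms: t(0) = 1,  t(1) = 4,  t(2) = 16,  t(3) = 10,  t(4) = 13,  t(5) = 25,  t(6) = 19,  t(7) = 22,  t(8) = 7,  t(9) = 1.
The sequence repeats with period 9.
So t(2707) = t(0 + ((2707-0) mod 9)) = t(7) = 22.

22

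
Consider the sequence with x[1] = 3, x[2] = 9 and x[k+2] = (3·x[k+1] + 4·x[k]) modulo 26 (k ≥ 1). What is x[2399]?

17

Listing terms: x[1] = 3,  x[2] = 9,  x[3] = 13,  x[4] = 23,  x[5] = 17,  x[6] = 13,  x[7] = 3,  x[8] = 9.
Since (x[7], x[8]) = (x[1], x[2]) = (3, 9) (two consecutive terms determine the rest), the sequence is periodic with period 6.
(2399 - 1) mod 6 = 4, so x[2399] = x[5] = 17.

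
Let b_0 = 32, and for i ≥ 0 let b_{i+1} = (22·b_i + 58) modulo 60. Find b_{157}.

Computing terms: b_0 = 32; b_1 = 42; b_2 = 22; b_3 = 2; b_4 = 42.
Since b_4 = b_1 = 42, the sequence is eventually periodic: after a pre-period of length 1 it cycles with period 3.
For i ≥ 1, b_i depends only on (i - 1) mod 3. (157 - 1) mod 3 = 0, so b_{157} = b_1 = 42.

42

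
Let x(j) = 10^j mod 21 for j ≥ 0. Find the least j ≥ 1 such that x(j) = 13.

We have x(0) = 1,  x(1) = 10,  x(2) = 16,  x(3) = 13,  x(4) = 4,  x(5) = 19,  x(6) = 1.
The sequence repeats with period 6.
The value 13 first appears (with j ≥ 1) at x(3).

3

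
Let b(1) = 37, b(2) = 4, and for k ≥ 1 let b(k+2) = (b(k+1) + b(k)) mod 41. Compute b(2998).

20

Listing terms: b(1) = 37; b(2) = 4; b(3) = 0; b(4) = 4; b(5) = 4; b(6) = 8; b(7) = 12; b(8) = 20; b(9) = 32; b(10) = 11; b(11) = 2; b(12) = 13; b(13) = 15; b(14) = 28; b(15) = 2; b(16) = 30; b(17) = 32; b(18) = 21; b(19) = 12; b(20) = 33; b(21) = 4; b(22) = 37; b(23) = 0; b(24) = 37; b(25) = 37; b(26) = 33; b(27) = 29; b(28) = 21; b(29) = 9; b(30) = 30; b(31) = 39; b(32) = 28; b(33) = 26; b(34) = 13; b(35) = 39; b(36) = 11; b(37) = 9; b(38) = 20; b(39) = 29; b(40) = 8; b(41) = 37; b(42) = 4.
The sequence repeats with period 40.
So b(2998) = b(1 + ((2998-1) mod 40)) = b(38) = 20.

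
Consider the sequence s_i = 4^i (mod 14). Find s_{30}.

8

s_0 = 1,  s_1 = 4,  s_2 = 2,  s_3 = 8,  s_4 = 4.
Since s_4 = s_1 = 4, the sequence is eventually periodic: after a pre-period of length 1 it cycles with period 3.
For i ≥ 1, s_i depends only on (i - 1) mod 3. (30 - 1) mod 3 = 2, so s_{30} = s_3 = 8.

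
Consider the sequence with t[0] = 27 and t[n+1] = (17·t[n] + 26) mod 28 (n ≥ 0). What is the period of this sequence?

6

t[0] = 27, t[1] = 9, t[2] = 11, t[3] = 17, t[4] = 7, t[5] = 5, t[6] = 27.
The sequence repeats with period 6.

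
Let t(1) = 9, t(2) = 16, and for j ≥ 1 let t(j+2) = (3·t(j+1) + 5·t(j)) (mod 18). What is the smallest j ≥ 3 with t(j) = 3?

3

Listing terms: t(1) = 9; t(2) = 16; t(3) = 3; t(4) = 17; t(5) = 12; t(6) = 13; t(7) = 9; t(8) = 2; t(9) = 15; t(10) = 1; t(11) = 6; t(12) = 5; t(13) = 9; t(14) = 16.
The sequence repeats with period 12.
The value 3 first appears (with j ≥ 3) at t(3).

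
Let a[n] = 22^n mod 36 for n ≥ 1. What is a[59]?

We have a[1] = 22; a[2] = 16; a[3] = 28; a[4] = 4; a[5] = 16.
Since a[5] = a[2] = 16, the sequence is eventually periodic: after a pre-period of length 1 it cycles with period 3.
For n ≥ 2, a[n] depends only on (n - 2) mod 3. (59 - 2) mod 3 = 0, so a[59] = a[2] = 16.

16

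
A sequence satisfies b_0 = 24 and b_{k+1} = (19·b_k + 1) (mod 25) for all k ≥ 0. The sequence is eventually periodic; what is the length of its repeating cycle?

Computing terms: b_0 = 24; b_1 = 7; b_2 = 9; b_3 = 22; b_4 = 19; b_5 = 12; b_6 = 4; b_7 = 2; b_8 = 14; b_9 = 17; b_{10} = 24.
The sequence repeats with period 10.

10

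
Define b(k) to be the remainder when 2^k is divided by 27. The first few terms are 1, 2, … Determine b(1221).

17

Listing terms: b(0) = 1; b(1) = 2; b(2) = 4; b(3) = 8; b(4) = 16; b(5) = 5; b(6) = 10; b(7) = 20; b(8) = 13; b(9) = 26; b(10) = 25; b(11) = 23; b(12) = 19; b(13) = 11; b(14) = 22; b(15) = 17; b(16) = 7; b(17) = 14; b(18) = 1.
The sequence repeats with period 18.
(1221 - 0) mod 18 = 15, so b(1221) = b(15) = 17.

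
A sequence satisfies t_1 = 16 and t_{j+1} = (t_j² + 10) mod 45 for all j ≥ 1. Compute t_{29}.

We have t_1 = 16; t_2 = 41; t_3 = 26; t_4 = 11; t_5 = 41.
Since t_5 = t_2 = 41, the sequence is eventually periodic: after a pre-period of length 1 it cycles with period 3.
For j ≥ 2, t_j depends only on (j - 2) mod 3. (29 - 2) mod 3 = 0, so t_{29} = t_2 = 41.

41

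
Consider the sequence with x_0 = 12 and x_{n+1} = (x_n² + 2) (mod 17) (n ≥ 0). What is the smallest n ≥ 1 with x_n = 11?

8

Computing terms: x_0 = 12,  x_1 = 10,  x_2 = 0,  x_3 = 2,  x_4 = 6,  x_5 = 4,  x_6 = 1,  x_7 = 3,  x_8 = 11,  x_9 = 4.
Since x_9 = x_5 = 4, the sequence is eventually periodic: after a pre-period of length 5 it cycles with period 4.
The value 11 first appears (with n ≥ 1) at x_8.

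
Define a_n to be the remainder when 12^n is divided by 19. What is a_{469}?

12

We have a_1 = 12; a_2 = 11; a_3 = 18; a_4 = 7; a_5 = 8; a_6 = 1; a_7 = 12.
The sequence repeats with period 6.
So a_{469} = a_{1 + ((469-1) mod 6)} = a_1 = 12.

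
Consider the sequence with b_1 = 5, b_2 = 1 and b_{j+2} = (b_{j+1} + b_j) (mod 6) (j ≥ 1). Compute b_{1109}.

Listing terms: b_1 = 5; b_2 = 1; b_3 = 0; b_4 = 1; b_5 = 1; b_6 = 2; b_7 = 3; b_8 = 5; b_9 = 2; b_{10} = 1; b_{11} = 3; b_{12} = 4; b_{13} = 1; b_{14} = 5; b_{15} = 0; b_{16} = 5; b_{17} = 5; b_{18} = 4; b_{19} = 3; b_{20} = 1; b_{21} = 4; b_{22} = 5; b_{23} = 3; b_{24} = 2; b_{25} = 5; b_{26} = 1.
Since (b_{25}, b_{26}) = (b_1, b_2) = (5, 1) (two consecutive terms determine the rest), the sequence is periodic with period 24.
So b_{1109} = b_{1 + ((1109-1) mod 24)} = b_5 = 1.

1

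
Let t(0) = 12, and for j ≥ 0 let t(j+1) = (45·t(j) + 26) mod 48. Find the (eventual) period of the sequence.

t(0) = 12, t(1) = 38, t(2) = 8, t(3) = 2, t(4) = 20, t(5) = 14, t(6) = 32, t(7) = 26, t(8) = 44, t(9) = 38.
Since t(9) = t(1) = 38, the sequence is eventually periodic: after a pre-period of length 1 it cycles with period 8.

8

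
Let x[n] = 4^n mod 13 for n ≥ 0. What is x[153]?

12

x[0] = 1; x[1] = 4; x[2] = 3; x[3] = 12; x[4] = 9; x[5] = 10; x[6] = 1.
Since x[6] = x[0] = 1, the sequence is periodic with period 6.
So x[153] = x[0 + ((153-0) mod 6)] = x[3] = 12.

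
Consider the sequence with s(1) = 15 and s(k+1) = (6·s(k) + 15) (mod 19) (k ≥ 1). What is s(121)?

s(1) = 15; s(2) = 10; s(3) = 18; s(4) = 9; s(5) = 12; s(6) = 11; s(7) = 5; s(8) = 7; s(9) = 0; s(10) = 15.
Since s(10) = s(1) = 15, the sequence is periodic with period 9.
So s(121) = s(1 + ((121-1) mod 9)) = s(4) = 9.

9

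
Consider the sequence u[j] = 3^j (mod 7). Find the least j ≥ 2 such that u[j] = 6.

3

Listing terms: u[1] = 3,  u[2] = 2,  u[3] = 6,  u[4] = 4,  u[5] = 5,  u[6] = 1,  u[7] = 3.
The sequence repeats with period 6.
The value 6 first appears (with j ≥ 2) at u[3].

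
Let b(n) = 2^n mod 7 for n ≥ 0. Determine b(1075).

2

b(0) = 1, b(1) = 2, b(2) = 4, b(3) = 1.
Since b(3) = b(0) = 1, the sequence is periodic with period 3.
So b(1075) = b(0 + ((1075-0) mod 3)) = b(1) = 2.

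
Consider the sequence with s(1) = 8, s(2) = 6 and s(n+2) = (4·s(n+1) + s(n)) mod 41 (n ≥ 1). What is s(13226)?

13

We have s(1) = 8,  s(2) = 6,  s(3) = 32,  s(4) = 11,  s(5) = 35,  s(6) = 28,  s(7) = 24,  s(8) = 1,  s(9) = 28,  s(10) = 31,  s(11) = 29,  s(12) = 24,  s(13) = 2,  s(14) = 32,  s(15) = 7,  s(16) = 19,  s(17) = 1,  s(18) = 23,  s(19) = 11,  s(20) = 26,  s(21) = 33,  s(22) = 35,  s(23) = 9,  s(24) = 30,  s(25) = 6,  s(26) = 13,  s(27) = 17,  s(28) = 40,  s(29) = 13,  s(30) = 10,  s(31) = 12,  s(32) = 17,  s(33) = 39,  s(34) = 9,  s(35) = 34,  s(36) = 22,  s(37) = 40,  s(38) = 18,  s(39) = 30,  s(40) = 15,  s(41) = 8,  s(42) = 6.
Since (s(41), s(42)) = (s(1), s(2)) = (8, 6) (two consecutive terms determine the rest), the sequence is periodic with period 40.
So s(13226) = s(1 + ((13226-1) mod 40)) = s(26) = 13.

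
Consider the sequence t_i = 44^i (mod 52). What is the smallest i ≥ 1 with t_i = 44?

t_0 = 1,  t_1 = 44,  t_2 = 12,  t_3 = 8,  t_4 = 40,  t_5 = 44.
Since t_5 = t_1 = 44, the sequence is eventually periodic: after a pre-period of length 1 it cycles with period 4.
The value 44 first appears (with i ≥ 1) at t_1.

1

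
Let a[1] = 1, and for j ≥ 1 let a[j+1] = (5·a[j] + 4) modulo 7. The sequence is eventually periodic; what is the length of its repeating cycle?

6

Listing terms: a[1] = 1,  a[2] = 2,  a[3] = 0,  a[4] = 4,  a[5] = 3,  a[6] = 5,  a[7] = 1.
The sequence repeats with period 6.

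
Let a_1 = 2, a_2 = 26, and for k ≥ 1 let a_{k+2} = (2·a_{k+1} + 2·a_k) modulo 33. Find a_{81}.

2

Listing terms: a_1 = 2, a_2 = 26, a_3 = 23, a_4 = 32, a_5 = 11, a_6 = 20, a_7 = 29, a_8 = 32, a_9 = 23, a_{10} = 11, a_{11} = 2, a_{12} = 26.
The sequence repeats with period 10.
So a_{81} = a_{1 + ((81-1) mod 10)} = a_1 = 2.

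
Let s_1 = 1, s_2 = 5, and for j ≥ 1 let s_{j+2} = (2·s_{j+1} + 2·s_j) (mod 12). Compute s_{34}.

We have s_1 = 1; s_2 = 5; s_3 = 0; s_4 = 10; s_5 = 8; s_6 = 0; s_7 = 4; s_8 = 8; s_9 = 0.
Since (s_8, s_9) = (s_5, s_6) = (8, 0) (two consecutive terms determine the rest), the sequence is eventually periodic: after a pre-period of length 4 it cycles with period 3.
For j ≥ 5, s_j depends only on (j - 5) mod 3. (34 - 5) mod 3 = 2, so s_{34} = s_7 = 4.

4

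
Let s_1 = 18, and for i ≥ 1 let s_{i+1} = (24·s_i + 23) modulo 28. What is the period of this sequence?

We have s_1 = 18,  s_2 = 7,  s_3 = 23,  s_4 = 15,  s_5 = 19,  s_6 = 3,  s_7 = 11,  s_8 = 7.
Since s_8 = s_2 = 7, the sequence is eventually periodic: after a pre-period of length 1 it cycles with period 6.

6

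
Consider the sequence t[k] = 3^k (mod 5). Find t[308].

t[1] = 3; t[2] = 4; t[3] = 2; t[4] = 1; t[5] = 3.
The sequence repeats with period 4.
(308 - 1) mod 4 = 3, so t[308] = t[4] = 1.

1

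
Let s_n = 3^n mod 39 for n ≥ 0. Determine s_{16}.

3

Computing terms: s_0 = 1,  s_1 = 3,  s_2 = 9,  s_3 = 27,  s_4 = 3.
Since s_4 = s_1 = 3, the sequence is eventually periodic: after a pre-period of length 1 it cycles with period 3.
For n ≥ 1, s_n depends only on (n - 1) mod 3. (16 - 1) mod 3 = 0, so s_{16} = s_1 = 3.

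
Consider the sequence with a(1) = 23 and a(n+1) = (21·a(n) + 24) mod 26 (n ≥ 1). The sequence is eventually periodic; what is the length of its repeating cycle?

a(1) = 23,  a(2) = 13,  a(3) = 11,  a(4) = 21,  a(5) = 23.
Since a(5) = a(1) = 23, the sequence is periodic with period 4.

4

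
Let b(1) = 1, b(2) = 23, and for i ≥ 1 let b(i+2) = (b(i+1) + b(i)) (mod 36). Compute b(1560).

b(1) = 1; b(2) = 23; b(3) = 24; b(4) = 11; b(5) = 35; b(6) = 10; b(7) = 9; b(8) = 19; b(9) = 28; b(10) = 11; b(11) = 3; b(12) = 14; b(13) = 17; b(14) = 31; b(15) = 12; b(16) = 7; b(17) = 19; b(18) = 26; b(19) = 9; b(20) = 35; b(21) = 8; b(22) = 7; b(23) = 15; b(24) = 22; b(25) = 1; b(26) = 23.
Since (b(25), b(26)) = (b(1), b(2)) = (1, 23) (two consecutive terms determine the rest), the sequence is periodic with period 24.
(1560 - 1) mod 24 = 23, so b(1560) = b(24) = 22.

22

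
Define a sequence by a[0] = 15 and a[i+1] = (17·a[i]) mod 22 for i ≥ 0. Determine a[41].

13

a[0] = 15; a[1] = 13; a[2] = 1; a[3] = 17; a[4] = 3; a[5] = 7; a[6] = 9; a[7] = 21; a[8] = 5; a[9] = 19; a[10] = 15.
The sequence repeats with period 10.
So a[41] = a[0 + ((41-0) mod 10)] = a[1] = 13.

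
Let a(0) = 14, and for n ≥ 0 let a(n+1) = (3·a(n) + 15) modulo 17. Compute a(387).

12

a(0) = 14,  a(1) = 6,  a(2) = 16,  a(3) = 12,  a(4) = 0,  a(5) = 15,  a(6) = 9,  a(7) = 8,  a(8) = 5,  a(9) = 13,  a(10) = 3,  a(11) = 7,  a(12) = 2,  a(13) = 4,  a(14) = 10,  a(15) = 11,  a(16) = 14.
The sequence repeats with period 16.
(387 - 0) mod 16 = 3, so a(387) = a(3) = 12.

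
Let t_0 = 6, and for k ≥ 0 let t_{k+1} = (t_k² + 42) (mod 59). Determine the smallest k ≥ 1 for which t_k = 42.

6

Listing terms: t_0 = 6; t_1 = 19; t_2 = 49; t_3 = 24; t_4 = 28; t_5 = 0; t_6 = 42; t_7 = 36; t_8 = 40; t_9 = 49.
Since t_9 = t_2 = 49, the sequence is eventually periodic: after a pre-period of length 2 it cycles with period 7.
The value 42 first appears (with k ≥ 1) at t_6.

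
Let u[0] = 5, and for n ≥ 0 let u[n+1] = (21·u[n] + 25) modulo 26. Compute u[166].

Computing terms: u[0] = 5; u[1] = 0; u[2] = 25; u[3] = 4; u[4] = 5.
Since u[4] = u[0] = 5, the sequence is periodic with period 4.
(166 - 0) mod 4 = 2, so u[166] = u[2] = 25.

25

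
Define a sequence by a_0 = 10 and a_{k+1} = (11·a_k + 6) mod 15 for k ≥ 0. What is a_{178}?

13

We have a_0 = 10, a_1 = 11, a_2 = 7, a_3 = 8, a_4 = 4, a_5 = 5, a_6 = 1, a_7 = 2, a_8 = 13, a_9 = 14, a_{10} = 10.
Since a_{10} = a_0 = 10, the sequence is periodic with period 10.
(178 - 0) mod 10 = 8, so a_{178} = a_8 = 13.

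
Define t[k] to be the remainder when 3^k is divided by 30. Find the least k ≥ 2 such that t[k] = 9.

2

Computing terms: t[1] = 3, t[2] = 9, t[3] = 27, t[4] = 21, t[5] = 3.
The sequence repeats with period 4.
The value 9 first appears (with k ≥ 2) at t[2].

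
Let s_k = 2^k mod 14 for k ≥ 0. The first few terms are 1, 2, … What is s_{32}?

4

Listing terms: s_0 = 1,  s_1 = 2,  s_2 = 4,  s_3 = 8,  s_4 = 2.
Since s_4 = s_1 = 2, the sequence is eventually periodic: after a pre-period of length 1 it cycles with period 3.
For k ≥ 1, s_k depends only on (k - 1) mod 3. (32 - 1) mod 3 = 1, so s_{32} = s_2 = 4.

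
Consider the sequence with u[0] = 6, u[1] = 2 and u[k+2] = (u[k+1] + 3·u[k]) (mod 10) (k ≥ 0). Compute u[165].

Computing terms: u[0] = 6,  u[1] = 2,  u[2] = 0,  u[3] = 6,  u[4] = 6,  u[5] = 4,  u[6] = 2,  u[7] = 4,  u[8] = 0,  u[9] = 2,  u[10] = 2,  u[11] = 8,  u[12] = 4,  u[13] = 8,  u[14] = 0,  u[15] = 4,  u[16] = 4,  u[17] = 6,  u[18] = 8,  u[19] = 6,  u[20] = 0,  u[21] = 8,  u[22] = 8,  u[23] = 2,  u[24] = 6,  u[25] = 2.
Since (u[24], u[25]) = (u[0], u[1]) = (6, 2) (two consecutive terms determine the rest), the sequence is periodic with period 24.
So u[165] = u[0 + ((165-0) mod 24)] = u[21] = 8.

8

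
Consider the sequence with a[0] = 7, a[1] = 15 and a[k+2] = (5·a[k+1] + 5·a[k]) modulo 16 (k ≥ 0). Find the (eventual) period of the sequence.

24

We have a[0] = 7, a[1] = 15, a[2] = 14, a[3] = 1, a[4] = 11, a[5] = 12, a[6] = 3, a[7] = 11, a[8] = 6, a[9] = 5, a[10] = 7, a[11] = 12, a[12] = 15, a[13] = 7, a[14] = 14, a[15] = 9, a[16] = 3, a[17] = 12, a[18] = 11, a[19] = 3, a[20] = 6, a[21] = 13, a[22] = 15, a[23] = 12, a[24] = 7, a[25] = 15.
Since (a[24], a[25]) = (a[0], a[1]) = (7, 15) (two consecutive terms determine the rest), the sequence is periodic with period 24.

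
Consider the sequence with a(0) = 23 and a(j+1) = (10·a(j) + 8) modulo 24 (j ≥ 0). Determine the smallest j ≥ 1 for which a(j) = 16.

Computing terms: a(0) = 23; a(1) = 22; a(2) = 12; a(3) = 8; a(4) = 16; a(5) = 0; a(6) = 8.
Since a(6) = a(3) = 8, the sequence is eventually periodic: after a pre-period of length 3 it cycles with period 3.
The value 16 first appears (with j ≥ 1) at a(4).

4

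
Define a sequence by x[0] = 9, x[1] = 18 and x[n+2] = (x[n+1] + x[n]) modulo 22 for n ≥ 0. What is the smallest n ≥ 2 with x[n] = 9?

Computing terms: x[0] = 9,  x[1] = 18,  x[2] = 5,  x[3] = 1,  x[4] = 6,  x[5] = 7,  x[6] = 13,  x[7] = 20,  x[8] = 11,  x[9] = 9,  x[10] = 20,  x[11] = 7,  x[12] = 5,  x[13] = 12,  x[14] = 17,  x[15] = 7,  x[16] = 2,  x[17] = 9,  x[18] = 11,  x[19] = 20,  x[20] = 9,  x[21] = 7,  x[22] = 16,  x[23] = 1,  x[24] = 17,  x[25] = 18,  x[26] = 13,  x[27] = 9,  x[28] = 0,  x[29] = 9,  x[30] = 9,  x[31] = 18.
The sequence repeats with period 30.
The value 9 first appears (with n ≥ 2) at x[9].

9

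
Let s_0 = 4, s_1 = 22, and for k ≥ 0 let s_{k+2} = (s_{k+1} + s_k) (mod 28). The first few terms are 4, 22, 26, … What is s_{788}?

18

Computing terms: s_0 = 4,  s_1 = 22,  s_2 = 26,  s_3 = 20,  s_4 = 18,  s_5 = 10,  s_6 = 0,  s_7 = 10,  s_8 = 10,  s_9 = 20,  s_{10} = 2,  s_{11} = 22,  s_{12} = 24,  s_{13} = 18,  s_{14} = 14,  s_{15} = 4,  s_{16} = 18,  s_{17} = 22,  s_{18} = 12,  s_{19} = 6,  s_{20} = 18,  s_{21} = 24,  s_{22} = 14,  s_{23} = 10,  s_{24} = 24,  s_{25} = 6,  s_{26} = 2,  s_{27} = 8,  s_{28} = 10,  s_{29} = 18,  s_{30} = 0,  s_{31} = 18,  s_{32} = 18,  s_{33} = 8,  s_{34} = 26,  s_{35} = 6,  s_{36} = 4,  s_{37} = 10,  s_{38} = 14,  s_{39} = 24,  s_{40} = 10,  s_{41} = 6,  s_{42} = 16,  s_{43} = 22,  s_{44} = 10,  s_{45} = 4,  s_{46} = 14,  s_{47} = 18,  s_{48} = 4,  s_{49} = 22.
Since (s_{48}, s_{49}) = (s_0, s_1) = (4, 22) (two consecutive terms determine the rest), the sequence is periodic with period 48.
(788 - 0) mod 48 = 20, so s_{788} = s_{20} = 18.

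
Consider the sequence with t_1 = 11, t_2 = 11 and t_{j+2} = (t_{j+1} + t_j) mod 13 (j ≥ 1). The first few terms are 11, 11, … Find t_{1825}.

3

We have t_1 = 11, t_2 = 11, t_3 = 9, t_4 = 7, t_5 = 3, t_6 = 10, t_7 = 0, t_8 = 10, t_9 = 10, t_{10} = 7, t_{11} = 4, t_{12} = 11, t_{13} = 2, t_{14} = 0, t_{15} = 2, t_{16} = 2, t_{17} = 4, t_{18} = 6, t_{19} = 10, t_{20} = 3, t_{21} = 0, t_{22} = 3, t_{23} = 3, t_{24} = 6, t_{25} = 9, t_{26} = 2, t_{27} = 11, t_{28} = 0, t_{29} = 11, t_{30} = 11.
The sequence repeats with period 28.
So t_{1825} = t_{1 + ((1825-1) mod 28)} = t_5 = 3.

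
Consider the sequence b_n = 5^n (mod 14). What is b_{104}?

We have b_0 = 1; b_1 = 5; b_2 = 11; b_3 = 13; b_4 = 9; b_5 = 3; b_6 = 1.
Since b_6 = b_0 = 1, the sequence is periodic with period 6.
So b_{104} = b_{0 + ((104-0) mod 6)} = b_2 = 11.

11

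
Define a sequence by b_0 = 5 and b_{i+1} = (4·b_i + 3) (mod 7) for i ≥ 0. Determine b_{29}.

4

We have b_0 = 5, b_1 = 2, b_2 = 4, b_3 = 5.
The sequence repeats with period 3.
(29 - 0) mod 3 = 2, so b_{29} = b_2 = 4.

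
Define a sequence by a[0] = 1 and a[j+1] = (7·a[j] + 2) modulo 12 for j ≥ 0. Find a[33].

a[0] = 1, a[1] = 9, a[2] = 5, a[3] = 1.
Since a[3] = a[0] = 1, the sequence is periodic with period 3.
(33 - 0) mod 3 = 0, so a[33] = a[0] = 1.

1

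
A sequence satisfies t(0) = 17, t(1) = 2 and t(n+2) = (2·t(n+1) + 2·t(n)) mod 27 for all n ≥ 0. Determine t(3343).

20

Listing terms: t(0) = 17, t(1) = 2, t(2) = 11, t(3) = 26, t(4) = 20, t(5) = 11, t(6) = 8, t(7) = 11, t(8) = 11, t(9) = 17, t(10) = 2.
Since (t(9), t(10)) = (t(0), t(1)) = (17, 2) (two consecutive terms determine the rest), the sequence is periodic with period 9.
(3343 - 0) mod 9 = 4, so t(3343) = t(4) = 20.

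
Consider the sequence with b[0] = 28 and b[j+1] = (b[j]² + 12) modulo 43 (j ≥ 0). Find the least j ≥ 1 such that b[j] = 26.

6

We have b[0] = 28,  b[1] = 22,  b[2] = 23,  b[3] = 25,  b[4] = 35,  b[5] = 33,  b[6] = 26,  b[7] = 0,  b[8] = 12,  b[9] = 27,  b[10] = 10,  b[11] = 26.
Since b[11] = b[6] = 26, the sequence is eventually periodic: after a pre-period of length 6 it cycles with period 5.
The value 26 first appears (with j ≥ 1) at b[6].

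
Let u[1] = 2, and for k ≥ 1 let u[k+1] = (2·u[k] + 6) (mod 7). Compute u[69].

5

We have u[1] = 2; u[2] = 3; u[3] = 5; u[4] = 2.
Since u[4] = u[1] = 2, the sequence is periodic with period 3.
So u[69] = u[1 + ((69-1) mod 3)] = u[3] = 5.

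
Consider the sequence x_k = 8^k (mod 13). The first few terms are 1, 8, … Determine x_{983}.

Computing terms: x_0 = 1,  x_1 = 8,  x_2 = 12,  x_3 = 5,  x_4 = 1.
Since x_4 = x_0 = 1, the sequence is periodic with period 4.
So x_{983} = x_{0 + ((983-0) mod 4)} = x_3 = 5.

5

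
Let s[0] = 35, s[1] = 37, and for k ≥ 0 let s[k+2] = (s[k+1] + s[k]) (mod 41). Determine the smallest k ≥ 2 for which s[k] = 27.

3

s[0] = 35, s[1] = 37, s[2] = 31, s[3] = 27, s[4] = 17, s[5] = 3, s[6] = 20, s[7] = 23, s[8] = 2, s[9] = 25, s[10] = 27, s[11] = 11, s[12] = 38, s[13] = 8, s[14] = 5, s[15] = 13, s[16] = 18, s[17] = 31, s[18] = 8, s[19] = 39, s[20] = 6, s[21] = 4, s[22] = 10, s[23] = 14, s[24] = 24, s[25] = 38, s[26] = 21, s[27] = 18, s[28] = 39, s[29] = 16, s[30] = 14, s[31] = 30, s[32] = 3, s[33] = 33, s[34] = 36, s[35] = 28, s[36] = 23, s[37] = 10, s[38] = 33, s[39] = 2, s[40] = 35, s[41] = 37.
Since (s[40], s[41]) = (s[0], s[1]) = (35, 37) (two consecutive terms determine the rest), the sequence is periodic with period 40.
The value 27 first appears (with k ≥ 2) at s[3].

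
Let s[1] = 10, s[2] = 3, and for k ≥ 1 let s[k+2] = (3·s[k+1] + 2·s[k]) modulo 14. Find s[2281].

11

Listing terms: s[1] = 10, s[2] = 3, s[3] = 1, s[4] = 9, s[5] = 1, s[6] = 7, s[7] = 9, s[8] = 13, s[9] = 1, s[10] = 1, s[11] = 5, s[12] = 3, s[13] = 5, s[14] = 7, s[15] = 3, s[16] = 9, s[17] = 5, s[18] = 5, s[19] = 11, s[20] = 1, s[21] = 11, s[22] = 7, s[23] = 1, s[24] = 3, s[25] = 11, s[26] = 11, s[27] = 13, s[28] = 5, s[29] = 13, s[30] = 7, s[31] = 5, s[32] = 1, s[33] = 13, s[34] = 13, s[35] = 9, s[36] = 11, s[37] = 9, s[38] = 7, s[39] = 11, s[40] = 5, s[41] = 9, s[42] = 9, s[43] = 3, s[44] = 13, s[45] = 3, s[46] = 7, s[47] = 13, s[48] = 11, s[49] = 3, s[50] = 3, s[51] = 1.
Since (s[50], s[51]) = (s[2], s[3]) = (3, 1) (two consecutive terms determine the rest), the sequence is eventually periodic: after a pre-period of length 1 it cycles with period 48.
For k ≥ 2, s[k] depends only on (k - 2) mod 48. (2281 - 2) mod 48 = 23, so s[2281] = s[25] = 11.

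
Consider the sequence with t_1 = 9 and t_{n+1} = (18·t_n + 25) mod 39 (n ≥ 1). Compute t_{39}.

37

Computing terms: t_1 = 9,  t_2 = 31,  t_3 = 37,  t_4 = 28,  t_5 = 22,  t_6 = 31.
Since t_6 = t_2 = 31, the sequence is eventually periodic: after a pre-period of length 1 it cycles with period 4.
For n ≥ 2, t_n depends only on (n - 2) mod 4. (39 - 2) mod 4 = 1, so t_{39} = t_3 = 37.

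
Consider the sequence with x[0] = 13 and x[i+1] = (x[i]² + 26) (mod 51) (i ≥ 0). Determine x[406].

26

Computing terms: x[0] = 13; x[1] = 42; x[2] = 5; x[3] = 0; x[4] = 26; x[5] = 39; x[6] = 17; x[7] = 9; x[8] = 5.
Since x[8] = x[2] = 5, the sequence is eventually periodic: after a pre-period of length 2 it cycles with period 6.
For i ≥ 2, x[i] depends only on (i - 2) mod 6. (406 - 2) mod 6 = 2, so x[406] = x[4] = 26.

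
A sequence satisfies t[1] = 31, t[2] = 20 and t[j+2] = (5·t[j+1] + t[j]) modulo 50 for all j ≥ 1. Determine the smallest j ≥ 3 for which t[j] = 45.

We have t[1] = 31; t[2] = 20; t[3] = 31; t[4] = 25; t[5] = 6; t[6] = 5; t[7] = 31; t[8] = 10; t[9] = 31; t[10] = 15; t[11] = 6; t[12] = 45; t[13] = 31; t[14] = 0; t[15] = 31; t[16] = 5; t[17] = 6; t[18] = 35; t[19] = 31; t[20] = 40; t[21] = 31; t[22] = 45; t[23] = 6; t[24] = 25; t[25] = 31; t[26] = 30; t[27] = 31; t[28] = 35; t[29] = 6; t[30] = 15; t[31] = 31; t[32] = 20.
The sequence repeats with period 30.
The value 45 first appears (with j ≥ 3) at t[12].

12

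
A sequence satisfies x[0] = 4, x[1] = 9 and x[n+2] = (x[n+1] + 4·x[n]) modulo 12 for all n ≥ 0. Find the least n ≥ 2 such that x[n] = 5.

x[0] = 4,  x[1] = 9,  x[2] = 1,  x[3] = 1,  x[4] = 5,  x[5] = 9,  x[6] = 5,  x[7] = 5,  x[8] = 1,  x[9] = 9,  x[10] = 1.
Since (x[9], x[10]) = (x[1], x[2]) = (9, 1) (two consecutive terms determine the rest), the sequence is eventually periodic: after a pre-period of length 1 it cycles with period 8.
The value 5 first appears (with n ≥ 2) at x[4].

4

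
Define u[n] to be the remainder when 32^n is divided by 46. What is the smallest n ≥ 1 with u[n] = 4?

7

We have u[0] = 1,  u[1] = 32,  u[2] = 12,  u[3] = 16,  u[4] = 6,  u[5] = 8,  u[6] = 26,  u[7] = 4,  u[8] = 36,  u[9] = 2,  u[10] = 18,  u[11] = 24,  u[12] = 32.
Since u[12] = u[1] = 32, the sequence is eventually periodic: after a pre-period of length 1 it cycles with period 11.
The value 4 first appears (with n ≥ 1) at u[7].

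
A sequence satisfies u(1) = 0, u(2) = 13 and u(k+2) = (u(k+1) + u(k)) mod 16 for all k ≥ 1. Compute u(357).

Listing terms: u(1) = 0, u(2) = 13, u(3) = 13, u(4) = 10, u(5) = 7, u(6) = 1, u(7) = 8, u(8) = 9, u(9) = 1, u(10) = 10, u(11) = 11, u(12) = 5, u(13) = 0, u(14) = 5, u(15) = 5, u(16) = 10, u(17) = 15, u(18) = 9, u(19) = 8, u(20) = 1, u(21) = 9, u(22) = 10, u(23) = 3, u(24) = 13, u(25) = 0, u(26) = 13.
Since (u(25), u(26)) = (u(1), u(2)) = (0, 13) (two consecutive terms determine the rest), the sequence is periodic with period 24.
(357 - 1) mod 24 = 20, so u(357) = u(21) = 9.

9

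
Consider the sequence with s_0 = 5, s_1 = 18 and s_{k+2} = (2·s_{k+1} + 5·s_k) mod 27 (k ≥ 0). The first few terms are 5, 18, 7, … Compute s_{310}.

0

We have s_0 = 5; s_1 = 18; s_2 = 7; s_3 = 23; s_4 = 0; s_5 = 7; s_6 = 14; s_7 = 9; s_8 = 7; s_9 = 5; s_{10} = 18.
The sequence repeats with period 9.
(310 - 0) mod 9 = 4, so s_{310} = s_4 = 0.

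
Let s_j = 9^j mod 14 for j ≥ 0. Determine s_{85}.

9

Listing terms: s_0 = 1,  s_1 = 9,  s_2 = 11,  s_3 = 1.
Since s_3 = s_0 = 1, the sequence is periodic with period 3.
So s_{85} = s_{0 + ((85-0) mod 3)} = s_1 = 9.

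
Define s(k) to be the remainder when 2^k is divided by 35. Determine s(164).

11

s(1) = 2, s(2) = 4, s(3) = 8, s(4) = 16, s(5) = 32, s(6) = 29, s(7) = 23, s(8) = 11, s(9) = 22, s(10) = 9, s(11) = 18, s(12) = 1, s(13) = 2.
The sequence repeats with period 12.
So s(164) = s(1 + ((164-1) mod 12)) = s(8) = 11.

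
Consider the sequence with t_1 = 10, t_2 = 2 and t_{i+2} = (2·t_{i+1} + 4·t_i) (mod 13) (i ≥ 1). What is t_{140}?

5

We have t_1 = 10; t_2 = 2; t_3 = 5; t_4 = 5; t_5 = 4; t_6 = 2; t_7 = 7; t_8 = 9; t_9 = 7; t_{10} = 11; t_{11} = 11; t_{12} = 1; t_{13} = 7; t_{14} = 5; t_{15} = 12; t_{16} = 5; t_{17} = 6; t_{18} = 6; t_{19} = 10; t_{20} = 5; t_{21} = 11; t_{22} = 3; t_{23} = 11; t_{24} = 8; t_{25} = 8; t_{26} = 9; t_{27} = 11; t_{28} = 6; t_{29} = 4; t_{30} = 6; t_{31} = 2; t_{32} = 2; t_{33} = 12; t_{34} = 6; t_{35} = 8; t_{36} = 1; t_{37} = 8; t_{38} = 7; t_{39} = 7; t_{40} = 3; t_{41} = 8; t_{42} = 2; t_{43} = 10; t_{44} = 2.
The sequence repeats with period 42.
So t_{140} = t_{1 + ((140-1) mod 42)} = t_{14} = 5.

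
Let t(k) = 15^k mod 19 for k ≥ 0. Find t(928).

Listing terms: t(0) = 1, t(1) = 15, t(2) = 16, t(3) = 12, t(4) = 9, t(5) = 2, t(6) = 11, t(7) = 13, t(8) = 5, t(9) = 18, t(10) = 4, t(11) = 3, t(12) = 7, t(13) = 10, t(14) = 17, t(15) = 8, t(16) = 6, t(17) = 14, t(18) = 1.
The sequence repeats with period 18.
So t(928) = t(0 + ((928-0) mod 18)) = t(10) = 4.

4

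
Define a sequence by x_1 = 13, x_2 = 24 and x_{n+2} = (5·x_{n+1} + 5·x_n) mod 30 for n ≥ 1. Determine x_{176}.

Computing terms: x_1 = 13,  x_2 = 24,  x_3 = 5,  x_4 = 25,  x_5 = 0,  x_6 = 5,  x_7 = 25.
Since (x_6, x_7) = (x_3, x_4) = (5, 25) (two consecutive terms determine the rest), the sequence is eventually periodic: after a pre-period of length 2 it cycles with period 3.
For n ≥ 3, x_n depends only on (n - 3) mod 3. (176 - 3) mod 3 = 2, so x_{176} = x_5 = 0.

0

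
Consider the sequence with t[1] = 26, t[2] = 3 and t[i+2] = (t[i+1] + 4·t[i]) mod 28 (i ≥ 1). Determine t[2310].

15

Listing terms: t[1] = 26; t[2] = 3; t[3] = 23; t[4] = 7; t[5] = 15; t[6] = 15; t[7] = 19; t[8] = 23; t[9] = 15; t[10] = 23; t[11] = 27; t[12] = 7; t[13] = 3; t[14] = 3; t[15] = 15; t[16] = 27; t[17] = 3; t[18] = 27; t[19] = 11; t[20] = 7; t[21] = 23; t[22] = 23; t[23] = 3; t[24] = 11; t[25] = 23; t[26] = 11; t[27] = 19; t[28] = 7; t[29] = 27; t[30] = 27; t[31] = 23; t[32] = 19; t[33] = 27; t[34] = 19; t[35] = 15; t[36] = 7; t[37] = 11; t[38] = 11; t[39] = 27; t[40] = 15; t[41] = 11; t[42] = 15; t[43] = 3; t[44] = 7; t[45] = 19; t[46] = 19; t[47] = 11; t[48] = 3; t[49] = 19; t[50] = 3; t[51] = 23.
Since (t[50], t[51]) = (t[2], t[3]) = (3, 23) (two consecutive terms determine the rest), the sequence is eventually periodic: after a pre-period of length 1 it cycles with period 48.
For i ≥ 2, t[i] depends only on (i - 2) mod 48. (2310 - 2) mod 48 = 4, so t[2310] = t[6] = 15.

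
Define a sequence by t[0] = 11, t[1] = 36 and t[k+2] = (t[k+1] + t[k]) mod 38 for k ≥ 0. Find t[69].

1

t[0] = 11, t[1] = 36, t[2] = 9, t[3] = 7, t[4] = 16, t[5] = 23, t[6] = 1, t[7] = 24, t[8] = 25, t[9] = 11, t[10] = 36.
The sequence repeats with period 9.
So t[69] = t[0 + ((69-0) mod 9)] = t[6] = 1.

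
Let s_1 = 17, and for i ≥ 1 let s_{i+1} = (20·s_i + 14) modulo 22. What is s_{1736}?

s_1 = 17, s_2 = 2, s_3 = 10, s_4 = 16, s_5 = 4, s_6 = 6, s_7 = 2.
Since s_7 = s_2 = 2, the sequence is eventually periodic: after a pre-period of length 1 it cycles with period 5.
For i ≥ 2, s_i depends only on (i - 2) mod 5. (1736 - 2) mod 5 = 4, so s_{1736} = s_6 = 6.

6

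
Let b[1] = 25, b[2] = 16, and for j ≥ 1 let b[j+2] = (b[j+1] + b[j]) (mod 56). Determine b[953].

10

We have b[1] = 25,  b[2] = 16,  b[3] = 41,  b[4] = 1,  b[5] = 42,  b[6] = 43,  b[7] = 29,  b[8] = 16,  b[9] = 45,  b[10] = 5,  b[11] = 50,  b[12] = 55,  b[13] = 49,  b[14] = 48,  b[15] = 41,  b[16] = 33,  b[17] = 18,  b[18] = 51,  b[19] = 13,  b[20] = 8,  b[21] = 21,  b[22] = 29,  b[23] = 50,  b[24] = 23,  b[25] = 17,  b[26] = 40,  b[27] = 1,  b[28] = 41,  b[29] = 42,  b[30] = 27,  b[31] = 13,  b[32] = 40,  b[33] = 53,  b[34] = 37,  b[35] = 34,  b[36] = 15,  b[37] = 49,  b[38] = 8,  b[39] = 1,  b[40] = 9,  b[41] = 10,  b[42] = 19,  b[43] = 29,  b[44] = 48,  b[45] = 21,  b[46] = 13,  b[47] = 34,  b[48] = 47,  b[49] = 25,  b[50] = 16.
Since (b[49], b[50]) = (b[1], b[2]) = (25, 16) (two consecutive terms determine the rest), the sequence is periodic with period 48.
So b[953] = b[1 + ((953-1) mod 48)] = b[41] = 10.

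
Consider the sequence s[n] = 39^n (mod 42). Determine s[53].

9

Computing terms: s[0] = 1, s[1] = 39, s[2] = 9, s[3] = 15, s[4] = 39.
Since s[4] = s[1] = 39, the sequence is eventually periodic: after a pre-period of length 1 it cycles with period 3.
For n ≥ 1, s[n] depends only on (n - 1) mod 3. (53 - 1) mod 3 = 1, so s[53] = s[2] = 9.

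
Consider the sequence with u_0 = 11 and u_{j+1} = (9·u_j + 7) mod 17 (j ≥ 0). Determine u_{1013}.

Listing terms: u_0 = 11; u_1 = 4; u_2 = 9; u_3 = 3; u_4 = 0; u_5 = 7; u_6 = 2; u_7 = 8; u_8 = 11.
Since u_8 = u_0 = 11, the sequence is periodic with period 8.
So u_{1013} = u_{0 + ((1013-0) mod 8)} = u_5 = 7.

7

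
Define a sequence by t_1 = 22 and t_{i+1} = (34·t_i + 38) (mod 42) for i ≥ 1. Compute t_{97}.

22

t_1 = 22,  t_2 = 30,  t_3 = 8,  t_4 = 16,  t_5 = 36,  t_6 = 2,  t_7 = 22.
The sequence repeats with period 6.
(97 - 1) mod 6 = 0, so t_{97} = t_1 = 22.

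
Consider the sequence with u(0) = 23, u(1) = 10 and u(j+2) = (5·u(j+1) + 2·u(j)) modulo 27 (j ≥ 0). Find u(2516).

We have u(0) = 23; u(1) = 10; u(2) = 15; u(3) = 14; u(4) = 19; u(5) = 15; u(6) = 5; u(7) = 1; u(8) = 15; u(9) = 23; u(10) = 10.
Since (u(9), u(10)) = (u(0), u(1)) = (23, 10) (two consecutive terms determine the rest), the sequence is periodic with period 9.
(2516 - 0) mod 9 = 5, so u(2516) = u(5) = 15.

15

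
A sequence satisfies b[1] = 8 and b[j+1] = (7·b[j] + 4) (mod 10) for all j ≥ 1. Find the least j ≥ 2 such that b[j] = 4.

Computing terms: b[1] = 8; b[2] = 0; b[3] = 4; b[4] = 2; b[5] = 8.
The sequence repeats with period 4.
The value 4 first appears (with j ≥ 2) at b[3].

3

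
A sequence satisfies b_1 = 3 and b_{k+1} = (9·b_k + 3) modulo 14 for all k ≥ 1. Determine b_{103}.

b_1 = 3, b_2 = 2, b_3 = 7, b_4 = 10, b_5 = 9, b_6 = 0, b_7 = 3.
Since b_7 = b_1 = 3, the sequence is periodic with period 6.
So b_{103} = b_{1 + ((103-1) mod 6)} = b_1 = 3.

3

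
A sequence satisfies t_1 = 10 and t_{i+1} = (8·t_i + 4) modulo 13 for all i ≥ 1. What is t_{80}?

4

Listing terms: t_1 = 10,  t_2 = 6,  t_3 = 0,  t_4 = 4,  t_5 = 10.
The sequence repeats with period 4.
So t_{80} = t_{1 + ((80-1) mod 4)} = t_4 = 4.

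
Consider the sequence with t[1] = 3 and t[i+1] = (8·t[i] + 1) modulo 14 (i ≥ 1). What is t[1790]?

Computing terms: t[1] = 3,  t[2] = 11,  t[3] = 5,  t[4] = 13,  t[5] = 7,  t[6] = 1,  t[7] = 9,  t[8] = 3.
The sequence repeats with period 7.
So t[1790] = t[1 + ((1790-1) mod 7)] = t[5] = 7.

7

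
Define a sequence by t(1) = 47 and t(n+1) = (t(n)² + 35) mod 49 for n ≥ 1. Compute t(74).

We have t(1) = 47, t(2) = 39, t(3) = 37, t(4) = 32, t(5) = 30, t(6) = 4, t(7) = 2, t(8) = 39.
Since t(8) = t(2) = 39, the sequence is eventually periodic: after a pre-period of length 1 it cycles with period 6.
For n ≥ 2, t(n) depends only on (n - 2) mod 6. (74 - 2) mod 6 = 0, so t(74) = t(2) = 39.

39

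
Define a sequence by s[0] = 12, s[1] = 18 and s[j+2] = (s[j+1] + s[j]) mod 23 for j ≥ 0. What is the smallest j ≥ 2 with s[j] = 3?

We have s[0] = 12; s[1] = 18; s[2] = 7; s[3] = 2; s[4] = 9; s[5] = 11; s[6] = 20; s[7] = 8; s[8] = 5; s[9] = 13; s[10] = 18; s[11] = 8; s[12] = 3; s[13] = 11; s[14] = 14; s[15] = 2; s[16] = 16; s[17] = 18; s[18] = 11; s[19] = 6; s[20] = 17; s[21] = 0; s[22] = 17; s[23] = 17; s[24] = 11; s[25] = 5; s[26] = 16; s[27] = 21; s[28] = 14; s[29] = 12; s[30] = 3; s[31] = 15; s[32] = 18; s[33] = 10; s[34] = 5; s[35] = 15; s[36] = 20; s[37] = 12; s[38] = 9; s[39] = 21; s[40] = 7; s[41] = 5; s[42] = 12; s[43] = 17; s[44] = 6; s[45] = 0; s[46] = 6; s[47] = 6; s[48] = 12; s[49] = 18.
Since (s[48], s[49]) = (s[0], s[1]) = (12, 18) (two consecutive terms determine the rest), the sequence is periodic with period 48.
The value 3 first appears (with j ≥ 2) at s[12].

12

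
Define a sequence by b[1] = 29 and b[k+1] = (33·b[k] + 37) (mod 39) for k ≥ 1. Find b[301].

16

b[1] = 29; b[2] = 19; b[3] = 1; b[4] = 31; b[5] = 7; b[6] = 34; b[7] = 28; b[8] = 25; b[9] = 4; b[10] = 13; b[11] = 37; b[12] = 10; b[13] = 16; b[14] = 19.
Since b[14] = b[2] = 19, the sequence is eventually periodic: after a pre-period of length 1 it cycles with period 12.
For k ≥ 2, b[k] depends only on (k - 2) mod 12. (301 - 2) mod 12 = 11, so b[301] = b[13] = 16.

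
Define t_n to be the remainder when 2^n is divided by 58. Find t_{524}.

52

t_1 = 2; t_2 = 4; t_3 = 8; t_4 = 16; t_5 = 32; t_6 = 6; t_7 = 12; t_8 = 24; t_9 = 48; t_{10} = 38; t_{11} = 18; t_{12} = 36; t_{13} = 14; t_{14} = 28; t_{15} = 56; t_{16} = 54; t_{17} = 50; t_{18} = 42; t_{19} = 26; t_{20} = 52; t_{21} = 46; t_{22} = 34; t_{23} = 10; t_{24} = 20; t_{25} = 40; t_{26} = 22; t_{27} = 44; t_{28} = 30; t_{29} = 2.
Since t_{29} = t_1 = 2, the sequence is periodic with period 28.
(524 - 1) mod 28 = 19, so t_{524} = t_{20} = 52.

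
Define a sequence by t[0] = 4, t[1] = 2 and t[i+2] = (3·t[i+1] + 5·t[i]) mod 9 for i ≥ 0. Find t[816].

We have t[0] = 4, t[1] = 2, t[2] = 8, t[3] = 7, t[4] = 7, t[5] = 2, t[6] = 5, t[7] = 7, t[8] = 1, t[9] = 2, t[10] = 2, t[11] = 7, t[12] = 4, t[13] = 2.
Since (t[12], t[13]) = (t[0], t[1]) = (4, 2) (two consecutive terms determine the rest), the sequence is periodic with period 12.
So t[816] = t[0 + ((816-0) mod 12)] = t[0] = 4.

4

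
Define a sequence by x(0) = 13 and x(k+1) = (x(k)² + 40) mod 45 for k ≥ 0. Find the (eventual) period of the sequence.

3

Listing terms: x(0) = 13; x(1) = 29; x(2) = 26; x(3) = 41; x(4) = 11; x(5) = 26.
Since x(5) = x(2) = 26, the sequence is eventually periodic: after a pre-period of length 2 it cycles with period 3.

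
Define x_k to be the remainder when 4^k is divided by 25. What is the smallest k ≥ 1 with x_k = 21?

Computing terms: x_0 = 1; x_1 = 4; x_2 = 16; x_3 = 14; x_4 = 6; x_5 = 24; x_6 = 21; x_7 = 9; x_8 = 11; x_9 = 19; x_{10} = 1.
Since x_{10} = x_0 = 1, the sequence is periodic with period 10.
The value 21 first appears (with k ≥ 1) at x_6.

6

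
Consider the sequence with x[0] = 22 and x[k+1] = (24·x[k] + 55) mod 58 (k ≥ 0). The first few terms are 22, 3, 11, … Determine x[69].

53

x[0] = 22, x[1] = 3, x[2] = 11, x[3] = 29, x[4] = 55, x[5] = 41, x[6] = 53, x[7] = 51, x[8] = 3.
Since x[8] = x[1] = 3, the sequence is eventually periodic: after a pre-period of length 1 it cycles with period 7.
For k ≥ 1, x[k] depends only on (k - 1) mod 7. (69 - 1) mod 7 = 5, so x[69] = x[6] = 53.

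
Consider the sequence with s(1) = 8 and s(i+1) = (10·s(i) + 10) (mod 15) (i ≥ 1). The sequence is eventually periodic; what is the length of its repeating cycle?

We have s(1) = 8, s(2) = 0, s(3) = 10, s(4) = 5, s(5) = 0.
Since s(5) = s(2) = 0, the sequence is eventually periodic: after a pre-period of length 1 it cycles with period 3.

3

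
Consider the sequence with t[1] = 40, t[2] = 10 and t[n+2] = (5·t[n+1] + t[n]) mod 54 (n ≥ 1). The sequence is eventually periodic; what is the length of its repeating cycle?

Listing terms: t[1] = 40, t[2] = 10, t[3] = 36, t[4] = 28, t[5] = 14, t[6] = 44, t[7] = 18, t[8] = 26, t[9] = 40, t[10] = 10.
Since (t[9], t[10]) = (t[1], t[2]) = (40, 10) (two consecutive terms determine the rest), the sequence is periodic with period 8.

8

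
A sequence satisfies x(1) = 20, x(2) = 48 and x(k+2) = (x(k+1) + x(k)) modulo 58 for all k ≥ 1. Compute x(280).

We have x(1) = 20; x(2) = 48; x(3) = 10; x(4) = 0; x(5) = 10; x(6) = 10; x(7) = 20; x(8) = 30; x(9) = 50; x(10) = 22; x(11) = 14; x(12) = 36; x(13) = 50; x(14) = 28; x(15) = 20; x(16) = 48.
The sequence repeats with period 14.
So x(280) = x(1 + ((280-1) mod 14)) = x(14) = 28.

28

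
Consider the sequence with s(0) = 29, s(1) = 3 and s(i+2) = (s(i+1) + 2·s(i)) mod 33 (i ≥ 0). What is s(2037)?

16

We have s(0) = 29; s(1) = 3; s(2) = 28; s(3) = 1; s(4) = 24; s(5) = 26; s(6) = 8; s(7) = 27; s(8) = 10; s(9) = 31; s(10) = 18; s(11) = 14; s(12) = 17; s(13) = 12; s(14) = 13; s(15) = 4; s(16) = 30; s(17) = 5; s(18) = 32; s(19) = 9; s(20) = 7; s(21) = 25; s(22) = 6; s(23) = 23; s(24) = 2; s(25) = 15; s(26) = 19; s(27) = 16; s(28) = 21; s(29) = 20; s(30) = 29; s(31) = 3.
Since (s(30), s(31)) = (s(0), s(1)) = (29, 3) (two consecutive terms determine the rest), the sequence is periodic with period 30.
(2037 - 0) mod 30 = 27, so s(2037) = s(27) = 16.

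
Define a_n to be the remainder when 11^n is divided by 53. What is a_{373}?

a_1 = 11,  a_2 = 15,  a_3 = 6,  a_4 = 13,  a_5 = 37,  a_6 = 36,  a_7 = 25,  a_8 = 10,  a_9 = 4,  a_{10} = 44,  a_{11} = 7,  a_{12} = 24,  a_{13} = 52,  a_{14} = 42,  a_{15} = 38,  a_{16} = 47,  a_{17} = 40,  a_{18} = 16,  a_{19} = 17,  a_{20} = 28,  a_{21} = 43,  a_{22} = 49,  a_{23} = 9,  a_{24} = 46,  a_{25} = 29,  a_{26} = 1,  a_{27} = 11.
The sequence repeats with period 26.
(373 - 1) mod 26 = 8, so a_{373} = a_9 = 4.

4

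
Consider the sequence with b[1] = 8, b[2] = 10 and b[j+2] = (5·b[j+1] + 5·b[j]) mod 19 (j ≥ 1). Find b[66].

7

We have b[1] = 8, b[2] = 10, b[3] = 14, b[4] = 6, b[5] = 5, b[6] = 17, b[7] = 15, b[8] = 8, b[9] = 1, b[10] = 7, b[11] = 2, b[12] = 7, b[13] = 7, b[14] = 13, b[15] = 5, b[16] = 14, b[17] = 0, b[18] = 13, b[19] = 8, b[20] = 10.
The sequence repeats with period 18.
So b[66] = b[1 + ((66-1) mod 18)] = b[12] = 7.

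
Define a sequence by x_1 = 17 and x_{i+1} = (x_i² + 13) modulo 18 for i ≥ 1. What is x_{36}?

2

We have x_1 = 17, x_2 = 14, x_3 = 11, x_4 = 8, x_5 = 5, x_6 = 2, x_7 = 17.
The sequence repeats with period 6.
So x_{36} = x_{1 + ((36-1) mod 6)} = x_6 = 2.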